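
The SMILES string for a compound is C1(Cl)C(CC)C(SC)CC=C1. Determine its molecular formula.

C9H15ClS

Atom tally by fragment:
  cyclohexene ring core → C:6 H:10
  (− 3 ring H displaced by substituents)
  + Cl → Cl:1
  + C2H5 → C:2 H:5
  + SCH3 → C:1 H:3 S:1
Element totals:
  C: 9
  H: 15
  Cl: 1
  S: 1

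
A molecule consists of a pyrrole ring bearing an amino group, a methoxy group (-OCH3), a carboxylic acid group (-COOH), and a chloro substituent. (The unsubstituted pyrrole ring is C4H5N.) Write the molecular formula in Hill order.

Atom tally by fragment:
  pyrrole ring core → C:4 H:5 N:1
  (− 4 ring H displaced by substituents)
  + NH2 → N:1 H:2
  + OCH3 → C:1 H:3 O:1
  + COOH → C:1 H:1 O:2
  + Cl → Cl:1
Element totals:
  C: 6
  H: 7
  Cl: 1
  N: 2
  O: 3

C6H7ClN2O3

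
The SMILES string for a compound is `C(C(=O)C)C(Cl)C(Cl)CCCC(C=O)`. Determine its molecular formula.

C10H16Cl2O2

Atom tally by fragment:
  CH3COCH2 → C:3 H:5 O:1
  CH(Cl) → C:1 H:1 Cl:1
  CH(Cl) → C:1 H:1 Cl:1
  CH2 → C:1 H:2
  CH2 → C:1 H:2
  CH2 → C:1 H:2
  CH2CHO → C:2 H:3 O:1
Element totals:
  C: 10
  H: 16
  Cl: 2
  O: 2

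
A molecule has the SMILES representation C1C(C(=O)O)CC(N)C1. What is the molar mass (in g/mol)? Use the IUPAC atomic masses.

129.16 g/mol

Atom tally by fragment:
  cyclopentane ring core → C:5 H:10
  (− 2 ring H displaced by substituents)
  + COOH → C:1 H:1 O:2
  + NH2 → N:1 H:2
Element totals:
  C: 6
  H: 11
  N: 1
  O: 2
Molecular formula: C6H11NO2.
  M = 6(12.011) + 11(1.008) + 14.007 + 2(15.999)
    = 72.066 + 11.088 + 14.007 + 31.998 = 129.159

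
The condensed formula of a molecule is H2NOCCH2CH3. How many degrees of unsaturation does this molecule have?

Atom tally by fragment:
  H2NOCCH2 → C:2 H:4 O:1 N:1
  CH3 → C:1 H:3
Element totals:
  C: 3
  H: 7
  N: 1
  O: 1
Molecular formula: C3H7NO.
DoU = (2C + 2 + N − H − X) / 2 = (2·3 + 2 + 1 − 7 − 0) / 2 = 1.

1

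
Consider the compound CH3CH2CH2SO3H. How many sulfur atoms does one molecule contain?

1

Atom tally by fragment:
  CH3 → C:1 H:3
  CH2 → C:1 H:2
  CH2SO3H → C:1 H:3 S:1 O:3
Element totals:
  C: 3
  H: 8
  O: 3
  S: 1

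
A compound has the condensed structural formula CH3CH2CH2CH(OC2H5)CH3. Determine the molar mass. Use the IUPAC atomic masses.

Element totals:
  C: 7
  H: 16
  O: 1
Molecular formula: C7H16O.
  M = 7(12.011) + 16(1.008) + 15.999
    = 84.077 + 16.128 + 15.999 = 116.204

116.20 g/mol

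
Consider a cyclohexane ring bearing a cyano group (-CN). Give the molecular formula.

C7H11N

Atom tally by fragment:
  cyclohexane ring core → C:6 H:12
  (− 1 ring H displaced by substituents)
  + CN → C:1 N:1
Element totals:
  C: 7
  H: 11
  N: 1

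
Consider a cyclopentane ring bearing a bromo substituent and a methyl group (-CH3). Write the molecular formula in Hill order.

C6H11Br

Atom tally by fragment:
  cyclopentane ring core → C:5 H:10
  (− 2 ring H displaced by substituents)
  + Br → Br:1
  + CH3 → C:1 H:3
Element totals:
  C: 6
  H: 11
  Br: 1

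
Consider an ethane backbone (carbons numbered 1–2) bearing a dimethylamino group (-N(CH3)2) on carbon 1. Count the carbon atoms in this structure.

Atom tally by fragment:
  (CH3)2NCH2 → C:3 H:8 N:1
  CH3 → C:1 H:3
Element totals:
  C: 4
  H: 11
  N: 1

4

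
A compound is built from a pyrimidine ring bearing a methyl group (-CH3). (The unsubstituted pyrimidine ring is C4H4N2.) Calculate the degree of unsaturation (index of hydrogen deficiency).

Atom tally by fragment:
  pyrimidine ring core → C:4 H:4 N:2
  (− 1 ring H displaced by substituents)
  + CH3 → C:1 H:3
Element totals:
  C: 5
  H: 6
  N: 2
Molecular formula: C5H6N2.
DoU = (2C + 2 + N − H − X) / 2 = (2·5 + 2 + 2 − 6 − 0) / 2 = 4.

4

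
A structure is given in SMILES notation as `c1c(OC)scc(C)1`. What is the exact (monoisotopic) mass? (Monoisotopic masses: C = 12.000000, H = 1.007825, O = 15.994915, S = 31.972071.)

128.0296

Atom tally by fragment:
  thiophene ring core → C:4 H:4 S:1
  (− 2 ring H displaced by substituents)
  + OCH3 → C:1 H:3 O:1
  + CH3 → C:1 H:3
Element totals:
  C: 6
  H: 8
  O: 1
  S: 1
Molecular formula: C6H8OS.
  M = 6(12.0) + 8(1.007825) + 15.994915 + 31.972071
    = 72.000000 + 8.062600 + 15.994915 + 31.972071 = 128.029586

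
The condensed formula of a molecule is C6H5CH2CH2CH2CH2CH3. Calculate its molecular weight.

Atom tally by fragment:
  C6H5CH2 → C:7 H:7
  CH2 → C:1 H:2
  CH2 → C:1 H:2
  CH2 → C:1 H:2
  CH3 → C:1 H:3
Element totals:
  C: 11
  H: 16
Molecular formula: C11H16.
  M = 11(12.011) + 16(1.008)
    = 132.121 + 16.128 = 148.249

148.25 g/mol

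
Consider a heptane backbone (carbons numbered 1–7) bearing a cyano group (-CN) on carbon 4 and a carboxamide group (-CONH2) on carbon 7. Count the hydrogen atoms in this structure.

Atom tally by fragment:
  CH3 → C:1 H:3
  CH2 → C:1 H:2
  CH2 → C:1 H:2
  CH(CN) → C:2 H:1 N:1
  CH2 → C:1 H:2
  CH2 → C:1 H:2
  CH2CONH2 → C:2 H:4 O:1 N:1
Element totals:
  C: 9
  H: 16
  N: 2
  O: 1

16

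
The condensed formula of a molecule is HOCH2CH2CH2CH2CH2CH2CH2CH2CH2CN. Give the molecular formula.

C10H19NO

Atom tally by fragment:
  HOCH2 → C:1 H:3 O:1
  CH2 → C:1 H:2
  CH2 → C:1 H:2
  CH2 → C:1 H:2
  CH2 → C:1 H:2
  CH2 → C:1 H:2
  CH2 → C:1 H:2
  CH2 → C:1 H:2
  CH2CN → C:2 H:2 N:1
Element totals:
  C: 10
  H: 19
  N: 1
  O: 1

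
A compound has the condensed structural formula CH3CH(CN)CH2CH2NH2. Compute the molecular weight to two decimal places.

98.15 g/mol

Atom tally by fragment:
  CH3 → C:1 H:3
  CH(CN) → C:2 H:1 N:1
  CH2 → C:1 H:2
  CH2NH2 → C:1 H:4 N:1
Element totals:
  C: 5
  H: 10
  N: 2
Molecular formula: C5H10N2.
  M = 5(12.011) + 10(1.008) + 2(14.007)
    = 60.055 + 10.080 + 28.014 = 98.149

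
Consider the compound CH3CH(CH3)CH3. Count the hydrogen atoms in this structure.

Atom tally by fragment:
  CH3 → C:1 H:3
  CH(CH3) → C:2 H:4
  CH3 → C:1 H:3
Element totals:
  C: 4
  H: 10

10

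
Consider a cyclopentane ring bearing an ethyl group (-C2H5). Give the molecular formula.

C7H14

Atom tally by fragment:
  cyclopentane ring core → C:5 H:10
  (− 1 ring H displaced by substituents)
  + C2H5 → C:2 H:5
Element totals:
  C: 7
  H: 14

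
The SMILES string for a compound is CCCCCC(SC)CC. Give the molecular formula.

C9H20S

Atom tally by fragment:
  CH3 → C:1 H:3
  CH2 → C:1 H:2
  CH2 → C:1 H:2
  CH2 → C:1 H:2
  CH2 → C:1 H:2
  CH(SCH3) → C:2 H:4 S:1
  CH2 → C:1 H:2
  CH3 → C:1 H:3
Element totals:
  C: 9
  H: 20
  S: 1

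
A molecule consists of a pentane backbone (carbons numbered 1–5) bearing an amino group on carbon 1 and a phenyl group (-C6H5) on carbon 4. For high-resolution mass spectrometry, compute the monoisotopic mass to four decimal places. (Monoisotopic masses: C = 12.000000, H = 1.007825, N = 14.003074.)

163.1361

Atom tally by fragment:
  H2NCH2 → C:1 H:4 N:1
  CH2 → C:1 H:2
  CH2 → C:1 H:2
  CH(C6H5) → C:7 H:6
  CH3 → C:1 H:3
Element totals:
  C: 11
  H: 17
  N: 1
Molecular formula: C11H17N.
  M = 11(12.0) + 17(1.007825) + 14.003074
    = 132.000000 + 17.133025 + 14.003074 = 163.136099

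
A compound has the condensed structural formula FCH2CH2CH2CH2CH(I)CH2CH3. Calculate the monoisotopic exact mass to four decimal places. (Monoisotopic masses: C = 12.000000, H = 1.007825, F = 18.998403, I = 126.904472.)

244.0124

Atom tally by fragment:
  FCH2 → C:1 H:2 F:1
  CH2 → C:1 H:2
  CH2 → C:1 H:2
  CH2 → C:1 H:2
  CH(I) → C:1 H:1 I:1
  CH2 → C:1 H:2
  CH3 → C:1 H:3
Element totals:
  C: 7
  H: 14
  F: 1
  I: 1
Molecular formula: C7H14FI.
  M = 7(12.0) + 14(1.007825) + 18.998403 + 126.904472
    = 84.000000 + 14.109550 + 18.998403 + 126.904472 = 244.012425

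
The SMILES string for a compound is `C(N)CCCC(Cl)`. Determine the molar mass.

121.61 g/mol

Atom tally by fragment:
  H2NCH2 → C:1 H:4 N:1
  CH2 → C:1 H:2
  CH2 → C:1 H:2
  CH2 → C:1 H:2
  CH2Cl → C:1 H:2 Cl:1
Element totals:
  C: 5
  H: 12
  Cl: 1
  N: 1
Molecular formula: C5H12ClN.
  M = 5(12.011) + 12(1.008) + 35.45 + 14.007
    = 60.055 + 12.096 + 35.450 + 14.007 = 121.608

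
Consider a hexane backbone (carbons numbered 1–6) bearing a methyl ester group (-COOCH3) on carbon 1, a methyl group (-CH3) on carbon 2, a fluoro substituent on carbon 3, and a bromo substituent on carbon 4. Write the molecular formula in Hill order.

Atom tally by fragment:
  CH3OOCCH2 → C:3 H:5 O:2
  CH(CH3) → C:2 H:4
  CH(F) → C:1 H:1 F:1
  CH(Br) → C:1 H:1 Br:1
  CH2 → C:1 H:2
  CH3 → C:1 H:3
Element totals:
  C: 9
  H: 16
  Br: 1
  F: 1
  O: 2

C9H16BrFO2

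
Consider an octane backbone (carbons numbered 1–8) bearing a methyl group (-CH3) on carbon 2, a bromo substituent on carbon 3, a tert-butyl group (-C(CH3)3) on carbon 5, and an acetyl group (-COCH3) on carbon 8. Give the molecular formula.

Atom tally by fragment:
  CH3 → C:1 H:3
  CH(CH3) → C:2 H:4
  CH(Br) → C:1 H:1 Br:1
  CH2 → C:1 H:2
  CH(C(CH3)3) → C:5 H:10
  CH2 → C:1 H:2
  CH2 → C:1 H:2
  CH2COCH3 → C:3 H:5 O:1
Element totals:
  C: 15
  H: 29
  Br: 1
  O: 1

C15H29BrO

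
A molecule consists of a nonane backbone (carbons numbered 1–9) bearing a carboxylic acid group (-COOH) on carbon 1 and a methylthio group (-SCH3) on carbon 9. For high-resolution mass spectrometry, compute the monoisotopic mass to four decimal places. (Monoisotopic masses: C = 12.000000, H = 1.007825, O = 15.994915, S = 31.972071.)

218.1341

Atom tally by fragment:
  HOOCCH2 → C:2 H:3 O:2
  CH2 → C:1 H:2
  CH2 → C:1 H:2
  CH2 → C:1 H:2
  CH2 → C:1 H:2
  CH2 → C:1 H:2
  CH2 → C:1 H:2
  CH2 → C:1 H:2
  CH2SCH3 → C:2 H:5 S:1
Element totals:
  C: 11
  H: 22
  O: 2
  S: 1
Molecular formula: C11H22O2S.
  M = 11(12.0) + 22(1.007825) + 2(15.994915) + 31.972071
    = 132.000000 + 22.172150 + 31.989830 + 31.972071 = 218.134051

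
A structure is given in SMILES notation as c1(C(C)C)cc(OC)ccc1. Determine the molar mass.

150.22 g/mol

Atom tally by fragment:
  benzene ring core → C:6 H:6
  (− 2 ring H displaced by substituents)
  + CH(CH3)2 → C:3 H:7
  + OCH3 → C:1 H:3 O:1
Element totals:
  C: 10
  H: 14
  O: 1
Molecular formula: C10H14O.
  M = 10(12.011) + 14(1.008) + 15.999
    = 120.110 + 14.112 + 15.999 = 150.221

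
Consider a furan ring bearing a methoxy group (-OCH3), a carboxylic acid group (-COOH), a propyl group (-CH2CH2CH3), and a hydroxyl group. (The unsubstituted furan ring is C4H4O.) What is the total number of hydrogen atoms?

Atom tally by fragment:
  furan ring core → C:4 H:4 O:1
  (− 4 ring H displaced by substituents)
  + OCH3 → C:1 H:3 O:1
  + COOH → C:1 H:1 O:2
  + CH2CH2CH3 → C:3 H:7
  + OH → O:1 H:1
Element totals:
  C: 9
  H: 12
  O: 5

12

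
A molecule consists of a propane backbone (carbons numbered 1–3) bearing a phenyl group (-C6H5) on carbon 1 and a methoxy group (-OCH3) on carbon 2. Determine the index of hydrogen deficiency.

4

Atom tally by fragment:
  C6H5CH2 → C:7 H:7
  CH(OCH3) → C:2 H:4 O:1
  CH3 → C:1 H:3
Element totals:
  C: 10
  H: 14
  O: 1
Molecular formula: C10H14O.
DoU = (2C + 2 + N − H − X) / 2 = (2·10 + 2 + 0 − 14 − 0) / 2 = 4.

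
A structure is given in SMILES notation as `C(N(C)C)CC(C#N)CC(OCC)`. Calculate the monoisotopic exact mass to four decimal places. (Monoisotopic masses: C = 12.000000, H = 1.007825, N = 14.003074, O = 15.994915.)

184.1576

Atom tally by fragment:
  (CH3)2NCH2 → C:3 H:8 N:1
  CH2 → C:1 H:2
  CH(CN) → C:2 H:1 N:1
  CH2 → C:1 H:2
  CH2OC2H5 → C:3 H:7 O:1
Element totals:
  C: 10
  H: 20
  N: 2
  O: 1
Molecular formula: C10H20N2O.
  M = 10(12.0) + 20(1.007825) + 2(14.003074) + 15.994915
    = 120.000000 + 20.156500 + 28.006148 + 15.994915 = 184.157563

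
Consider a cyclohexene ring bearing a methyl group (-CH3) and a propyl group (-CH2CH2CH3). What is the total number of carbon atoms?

10

Atom tally by fragment:
  cyclohexene ring core → C:6 H:10
  (− 2 ring H displaced by substituents)
  + CH3 → C:1 H:3
  + CH2CH2CH3 → C:3 H:7
Element totals:
  C: 10
  H: 18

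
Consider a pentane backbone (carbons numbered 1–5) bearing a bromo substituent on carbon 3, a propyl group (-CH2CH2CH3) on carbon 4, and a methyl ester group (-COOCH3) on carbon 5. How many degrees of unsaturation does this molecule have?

1

Atom tally by fragment:
  CH3 → C:1 H:3
  CH2 → C:1 H:2
  CH(Br) → C:1 H:1 Br:1
  CH(CH2CH2CH3) → C:4 H:8
  CH2COOCH3 → C:3 H:5 O:2
Element totals:
  C: 10
  H: 19
  Br: 1
  O: 2
Molecular formula: C10H19BrO2.
DoU = (2C + 2 + N − H − X) / 2 = (2·10 + 2 + 0 − 19 − 1) / 2 = 1.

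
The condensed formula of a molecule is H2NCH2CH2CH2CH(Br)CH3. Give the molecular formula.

C5H12BrN

Atom tally by fragment:
  H2NCH2 → C:1 H:4 N:1
  CH2 → C:1 H:2
  CH2 → C:1 H:2
  CH(Br) → C:1 H:1 Br:1
  CH3 → C:1 H:3
Element totals:
  C: 5
  H: 12
  Br: 1
  N: 1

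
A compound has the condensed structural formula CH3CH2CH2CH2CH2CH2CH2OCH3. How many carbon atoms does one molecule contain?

8

Atom tally by fragment:
  CH3 → C:1 H:3
  CH2 → C:1 H:2
  CH2 → C:1 H:2
  CH2 → C:1 H:2
  CH2 → C:1 H:2
  CH2 → C:1 H:2
  CH2OCH3 → C:2 H:5 O:1
Element totals:
  C: 8
  H: 18
  O: 1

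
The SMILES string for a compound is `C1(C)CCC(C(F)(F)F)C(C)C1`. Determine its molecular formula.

Atom tally by fragment:
  cyclohexane ring core → C:6 H:12
  (− 3 ring H displaced by substituents)
  + CH3 → C:1 H:3
  + CF3 → C:1 F:3
  + CH3 → C:1 H:3
Element totals:
  C: 9
  H: 15
  F: 3

C9H15F3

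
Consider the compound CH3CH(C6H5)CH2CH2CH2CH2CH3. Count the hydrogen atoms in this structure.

20

Element totals:
  C: 13
  H: 20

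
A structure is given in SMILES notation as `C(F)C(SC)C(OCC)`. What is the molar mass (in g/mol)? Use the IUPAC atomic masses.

Atom tally by fragment:
  FCH2 → C:1 H:2 F:1
  CH(SCH3) → C:2 H:4 S:1
  CH2OC2H5 → C:3 H:7 O:1
Element totals:
  C: 6
  H: 13
  F: 1
  O: 1
  S: 1
Molecular formula: C6H13FOS.
  M = 6(12.011) + 13(1.008) + 18.998 + 15.999 + 32.06
    = 72.066 + 13.104 + 18.998 + 15.999 + 32.060 = 152.227

152.23 g/mol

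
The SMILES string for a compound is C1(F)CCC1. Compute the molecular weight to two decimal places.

74.10 g/mol

Atom tally by fragment:
  cyclobutane ring core → C:4 H:8
  (− 1 ring H displaced by substituents)
  + F → F:1
Element totals:
  C: 4
  H: 7
  F: 1
Molecular formula: C4H7F.
  M = 4(12.011) + 7(1.008) + 18.998
    = 48.044 + 7.056 + 18.998 = 74.098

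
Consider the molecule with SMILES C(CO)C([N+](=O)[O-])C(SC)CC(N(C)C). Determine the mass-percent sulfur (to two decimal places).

Atom tally by fragment:
  HOCH2CH2 → C:2 H:5 O:1
  CH(NO2) → C:1 H:1 N:1 O:2
  CH(SCH3) → C:2 H:4 S:1
  CH2 → C:1 H:2
  CH2N(CH3)2 → C:3 H:8 N:1
Element totals:
  C: 9
  H: 20
  N: 2
  O: 3
  S: 1
Molecular formula: C9H20N2O3S.
Molar mass = 236.330 g/mol.
Mass from S: 1 × 32.06 = 32.060 g/mol.
%S = 32.060 / 236.330 × 100 = 13.57%.

13.57%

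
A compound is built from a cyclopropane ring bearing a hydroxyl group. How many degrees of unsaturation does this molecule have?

Atom tally by fragment:
  cyclopropane ring core → C:3 H:6
  (− 1 ring H displaced by substituents)
  + OH → O:1 H:1
Element totals:
  C: 3
  H: 6
  O: 1
Molecular formula: C3H6O.
DoU = (2C + 2 + N − H − X) / 2 = (2·3 + 2 + 0 − 6 − 0) / 2 = 1.

1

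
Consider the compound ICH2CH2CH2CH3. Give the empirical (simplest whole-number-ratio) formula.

C4H9I

Atom tally by fragment:
  ICH2 → C:1 H:2 I:1
  CH2 → C:1 H:2
  CH2 → C:1 H:2
  CH3 → C:1 H:3
Element totals:
  C: 4
  H: 9
  I: 1
Molecular formula: C4H9I.
gcd of subscripts (4, 9, 1) = 1, so the empirical formula equals the molecular formula.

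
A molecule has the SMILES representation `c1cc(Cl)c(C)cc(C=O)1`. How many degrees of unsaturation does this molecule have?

Atom tally by fragment:
  benzene ring core → C:6 H:6
  (− 3 ring H displaced by substituents)
  + Cl → Cl:1
  + CH3 → C:1 H:3
  + CHO → C:1 H:1 O:1
Element totals:
  C: 8
  H: 7
  Cl: 1
  O: 1
Molecular formula: C8H7ClO.
DoU = (2C + 2 + N − H − X) / 2 = (2·8 + 2 + 0 − 7 − 1) / 2 = 5.

5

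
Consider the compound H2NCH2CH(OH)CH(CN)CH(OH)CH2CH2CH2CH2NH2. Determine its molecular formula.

C9H19N3O2

Atom tally by fragment:
  H2NCH2 → C:1 H:4 N:1
  CH(OH) → C:1 H:2 O:1
  CH(CN) → C:2 H:1 N:1
  CH(OH) → C:1 H:2 O:1
  CH2 → C:1 H:2
  CH2 → C:1 H:2
  CH2 → C:1 H:2
  CH2NH2 → C:1 H:4 N:1
Element totals:
  C: 9
  H: 19
  N: 3
  O: 2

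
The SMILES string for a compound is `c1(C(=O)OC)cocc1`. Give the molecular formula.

C6H6O3

Atom tally by fragment:
  furan ring core → C:4 H:4 O:1
  (− 1 ring H displaced by substituents)
  + COOCH3 → C:2 H:3 O:2
Element totals:
  C: 6
  H: 6
  O: 3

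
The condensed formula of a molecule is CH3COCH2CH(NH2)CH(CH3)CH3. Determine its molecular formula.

C7H15NO

Element totals:
  C: 7
  H: 15
  N: 1
  O: 1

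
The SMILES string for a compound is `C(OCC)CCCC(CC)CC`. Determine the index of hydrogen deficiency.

Atom tally by fragment:
  C2H5OCH2 → C:3 H:7 O:1
  CH2 → C:1 H:2
  CH2 → C:1 H:2
  CH2 → C:1 H:2
  CH(C2H5) → C:3 H:6
  CH2 → C:1 H:2
  CH3 → C:1 H:3
Element totals:
  C: 11
  H: 24
  O: 1
Molecular formula: C11H24O.
DoU = (2C + 2 + N − H − X) / 2 = (2·11 + 2 + 0 − 24 − 0) / 2 = 0.

0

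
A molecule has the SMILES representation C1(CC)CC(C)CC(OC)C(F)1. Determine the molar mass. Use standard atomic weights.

174.26 g/mol

Atom tally by fragment:
  cyclohexane ring core → C:6 H:12
  (− 4 ring H displaced by substituents)
  + C2H5 → C:2 H:5
  + CH3 → C:1 H:3
  + OCH3 → C:1 H:3 O:1
  + F → F:1
Element totals:
  C: 10
  H: 19
  F: 1
  O: 1
Molecular formula: C10H19FO.
  M = 10(12.011) + 19(1.008) + 18.998 + 15.999
    = 120.110 + 19.152 + 18.998 + 15.999 = 174.259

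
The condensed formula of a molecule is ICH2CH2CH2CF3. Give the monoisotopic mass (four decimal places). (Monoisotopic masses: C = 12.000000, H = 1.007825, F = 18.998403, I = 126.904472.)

237.9466

Atom tally by fragment:
  ICH2 → C:1 H:2 I:1
  CH2 → C:1 H:2
  CH2CF3 → C:2 H:2 F:3
Element totals:
  C: 4
  H: 6
  F: 3
  I: 1
Molecular formula: C4H6F3I.
  M = 4(12.0) + 6(1.007825) + 3(18.998403) + 126.904472
    = 48.000000 + 6.046950 + 56.995209 + 126.904472 = 237.946631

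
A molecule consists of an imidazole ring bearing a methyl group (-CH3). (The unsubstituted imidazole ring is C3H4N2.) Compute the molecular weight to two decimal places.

82.11 g/mol

Atom tally by fragment:
  imidazole ring core → C:3 H:4 N:2
  (− 1 ring H displaced by substituents)
  + CH3 → C:1 H:3
Element totals:
  C: 4
  H: 6
  N: 2
Molecular formula: C4H6N2.
  M = 4(12.011) + 6(1.008) + 2(14.007)
    = 48.044 + 6.048 + 28.014 = 82.106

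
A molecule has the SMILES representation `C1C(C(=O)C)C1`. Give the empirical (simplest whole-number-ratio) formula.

Atom tally by fragment:
  cyclopropane ring core → C:3 H:6
  (− 1 ring H displaced by substituents)
  + COCH3 → C:2 H:3 O:1
Element totals:
  C: 5
  H: 8
  O: 1
Molecular formula: C5H8O.
gcd of subscripts (5, 8, 1) = 1, so the empirical formula equals the molecular formula.

C5H8O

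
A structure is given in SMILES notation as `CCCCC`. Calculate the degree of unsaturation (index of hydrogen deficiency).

Atom tally by fragment:
  CH3 → C:1 H:3
  CH2 → C:1 H:2
  CH2 → C:1 H:2
  CH2 → C:1 H:2
  CH3 → C:1 H:3
Element totals:
  C: 5
  H: 12
Molecular formula: C5H12.
DoU = (2C + 2 + N − H − X) / 2 = (2·5 + 2 + 0 − 12 − 0) / 2 = 0.

0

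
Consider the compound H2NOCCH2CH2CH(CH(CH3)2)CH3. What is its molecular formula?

C8H17NO

Element totals:
  C: 8
  H: 17
  N: 1
  O: 1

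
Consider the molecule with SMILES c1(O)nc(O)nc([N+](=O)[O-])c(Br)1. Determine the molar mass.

Atom tally by fragment:
  pyrimidine ring core → C:4 H:4 N:2
  (− 4 ring H displaced by substituents)
  + OH → O:1 H:1
  + OH → O:1 H:1
  + NO2 → N:1 O:2
  + Br → Br:1
Element totals:
  C: 4
  H: 2
  Br: 1
  N: 3
  O: 4
Molecular formula: C4H2BrN3O4.
  M = 4(12.011) + 2(1.008) + 79.904 + 3(14.007) + 4(15.999)
    = 48.044 + 2.016 + 79.904 + 42.021 + 63.996 = 235.981

235.98 g/mol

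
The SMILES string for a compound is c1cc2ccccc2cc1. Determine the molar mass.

128.17 g/mol

Atom tally by fragment:
  naphthalene ring system core → C:10 H:8
Element totals:
  C: 10
  H: 8
Molecular formula: C10H8.
  M = 10(12.011) + 8(1.008)
    = 120.110 + 8.064 = 128.174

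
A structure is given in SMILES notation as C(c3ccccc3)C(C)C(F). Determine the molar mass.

Atom tally by fragment:
  C6H5CH2 → C:7 H:7
  CH(CH3) → C:2 H:4
  CH2F → C:1 H:2 F:1
Element totals:
  C: 10
  H: 13
  F: 1
Molecular formula: C10H13F.
  M = 10(12.011) + 13(1.008) + 18.998
    = 120.110 + 13.104 + 18.998 = 152.212

152.21 g/mol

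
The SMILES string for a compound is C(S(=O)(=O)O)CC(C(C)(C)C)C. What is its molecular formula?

C8H18O3S

Atom tally by fragment:
  HO3SCH2 → C:1 H:3 S:1 O:3
  CH2 → C:1 H:2
  CH(C(CH3)3) → C:5 H:10
  CH3 → C:1 H:3
Element totals:
  C: 8
  H: 18
  O: 3
  S: 1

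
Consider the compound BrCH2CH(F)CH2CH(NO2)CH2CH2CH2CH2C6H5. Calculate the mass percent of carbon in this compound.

Atom tally by fragment:
  BrCH2 → C:1 H:2 Br:1
  CH(F) → C:1 H:1 F:1
  CH2 → C:1 H:2
  CH(NO2) → C:1 H:1 N:1 O:2
  CH2 → C:1 H:2
  CH2 → C:1 H:2
  CH2 → C:1 H:2
  CH2C6H5 → C:7 H:7
Element totals:
  C: 14
  H: 19
  Br: 1
  F: 1
  N: 1
  O: 2
Molecular formula: C14H19BrFNO2.
Molar mass = 332.213 g/mol.
Mass from C: 14 × 12.011 = 168.154 g/mol.
%C = 168.154 / 332.213 × 100 = 50.62%.

50.62%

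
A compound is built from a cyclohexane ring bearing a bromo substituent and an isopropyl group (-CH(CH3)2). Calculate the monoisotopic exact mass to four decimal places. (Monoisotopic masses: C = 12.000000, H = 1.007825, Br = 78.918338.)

Atom tally by fragment:
  cyclohexane ring core → C:6 H:12
  (− 2 ring H displaced by substituents)
  + Br → Br:1
  + CH(CH3)2 → C:3 H:7
Element totals:
  C: 9
  H: 17
  Br: 1
Molecular formula: C9H17Br.
  M = 9(12.0) + 17(1.007825) + 78.918338
    = 108.000000 + 17.133025 + 78.918338 = 204.051363

204.0514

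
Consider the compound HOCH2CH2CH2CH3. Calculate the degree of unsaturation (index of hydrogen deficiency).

Element totals:
  C: 4
  H: 10
  O: 1
Molecular formula: C4H10O.
DoU = (2C + 2 + N − H − X) / 2 = (2·4 + 2 + 0 − 10 − 0) / 2 = 0.

0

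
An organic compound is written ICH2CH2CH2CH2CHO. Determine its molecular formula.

C5H9IO

Element totals:
  C: 5
  H: 9
  I: 1
  O: 1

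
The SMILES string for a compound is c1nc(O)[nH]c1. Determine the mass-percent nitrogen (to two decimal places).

Atom tally by fragment:
  imidazole ring core → C:3 H:4 N:2
  (− 1 ring H displaced by substituents)
  + OH → O:1 H:1
Element totals:
  C: 3
  H: 4
  N: 2
  O: 1
Molecular formula: C3H4N2O.
Molar mass = 84.078 g/mol.
Mass from N: 2 × 14.007 = 28.014 g/mol.
%N = 28.014 / 84.078 × 100 = 33.32%.

33.32%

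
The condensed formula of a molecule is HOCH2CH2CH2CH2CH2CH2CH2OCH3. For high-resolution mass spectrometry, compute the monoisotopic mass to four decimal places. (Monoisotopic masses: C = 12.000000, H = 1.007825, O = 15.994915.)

146.1307

Atom tally by fragment:
  HOCH2 → C:1 H:3 O:1
  CH2 → C:1 H:2
  CH2 → C:1 H:2
  CH2 → C:1 H:2
  CH2 → C:1 H:2
  CH2 → C:1 H:2
  CH2OCH3 → C:2 H:5 O:1
Element totals:
  C: 8
  H: 18
  O: 2
Molecular formula: C8H18O2.
  M = 8(12.0) + 18(1.007825) + 2(15.994915)
    = 96.000000 + 18.140850 + 31.989830 = 146.130680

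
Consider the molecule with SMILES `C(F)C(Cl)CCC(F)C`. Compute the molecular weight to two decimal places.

156.60 g/mol

Atom tally by fragment:
  FCH2 → C:1 H:2 F:1
  CH(Cl) → C:1 H:1 Cl:1
  CH2 → C:1 H:2
  CH2 → C:1 H:2
  CH(F) → C:1 H:1 F:1
  CH3 → C:1 H:3
Element totals:
  C: 6
  H: 11
  Cl: 1
  F: 2
Molecular formula: C6H11ClF2.
  M = 6(12.011) + 11(1.008) + 35.45 + 2(18.998)
    = 72.066 + 11.088 + 35.450 + 37.996 = 156.600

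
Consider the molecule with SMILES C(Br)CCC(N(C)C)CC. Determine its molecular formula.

C8H18BrN

Atom tally by fragment:
  BrCH2 → C:1 H:2 Br:1
  CH2 → C:1 H:2
  CH2 → C:1 H:2
  CH(N(CH3)2) → C:3 H:7 N:1
  CH2 → C:1 H:2
  CH3 → C:1 H:3
Element totals:
  C: 8
  H: 18
  Br: 1
  N: 1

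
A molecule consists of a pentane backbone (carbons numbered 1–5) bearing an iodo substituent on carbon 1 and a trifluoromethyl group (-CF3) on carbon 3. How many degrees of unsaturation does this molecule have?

Atom tally by fragment:
  ICH2 → C:1 H:2 I:1
  CH2 → C:1 H:2
  CH(CF3) → C:2 H:1 F:3
  CH2 → C:1 H:2
  CH3 → C:1 H:3
Element totals:
  C: 6
  H: 10
  F: 3
  I: 1
Molecular formula: C6H10F3I.
DoU = (2C + 2 + N − H − X) / 2 = (2·6 + 2 + 0 − 10 − 4) / 2 = 0.

0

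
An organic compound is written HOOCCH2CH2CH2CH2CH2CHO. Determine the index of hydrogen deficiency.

Atom tally by fragment:
  HOOCCH2 → C:2 H:3 O:2
  CH2 → C:1 H:2
  CH2 → C:1 H:2
  CH2 → C:1 H:2
  CH2CHO → C:2 H:3 O:1
Element totals:
  C: 7
  H: 12
  O: 3
Molecular formula: C7H12O3.
DoU = (2C + 2 + N − H − X) / 2 = (2·7 + 2 + 0 − 12 − 0) / 2 = 2.

2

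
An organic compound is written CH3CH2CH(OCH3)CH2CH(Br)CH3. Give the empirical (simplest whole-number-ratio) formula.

C7H15BrO

Atom tally by fragment:
  CH3 → C:1 H:3
  CH2 → C:1 H:2
  CH(OCH3) → C:2 H:4 O:1
  CH2 → C:1 H:2
  CH(Br) → C:1 H:1 Br:1
  CH3 → C:1 H:3
Element totals:
  C: 7
  H: 15
  Br: 1
  O: 1
Molecular formula: C7H15BrO.
gcd of subscripts (1, 7, 15, 1) = 1, so the empirical formula equals the molecular formula.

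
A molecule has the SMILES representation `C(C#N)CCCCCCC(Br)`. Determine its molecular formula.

Atom tally by fragment:
  NCCH2 → C:2 H:2 N:1
  CH2 → C:1 H:2
  CH2 → C:1 H:2
  CH2 → C:1 H:2
  CH2 → C:1 H:2
  CH2 → C:1 H:2
  CH2 → C:1 H:2
  CH2Br → C:1 H:2 Br:1
Element totals:
  C: 9
  H: 16
  Br: 1
  N: 1

C9H16BrN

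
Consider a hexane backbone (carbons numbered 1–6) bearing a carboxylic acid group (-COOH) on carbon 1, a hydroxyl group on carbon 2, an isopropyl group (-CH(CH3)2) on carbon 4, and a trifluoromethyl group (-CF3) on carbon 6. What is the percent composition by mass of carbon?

Atom tally by fragment:
  HOOCCH2 → C:2 H:3 O:2
  CH(OH) → C:1 H:2 O:1
  CH2 → C:1 H:2
  CH(CH(CH3)2) → C:4 H:8
  CH2 → C:1 H:2
  CH2CF3 → C:2 H:2 F:3
Element totals:
  C: 11
  H: 19
  F: 3
  O: 3
Molecular formula: C11H19F3O3.
Molar mass = 256.264 g/mol.
Mass from C: 11 × 12.011 = 132.121 g/mol.
%C = 132.121 / 256.264 × 100 = 51.56%.

51.56%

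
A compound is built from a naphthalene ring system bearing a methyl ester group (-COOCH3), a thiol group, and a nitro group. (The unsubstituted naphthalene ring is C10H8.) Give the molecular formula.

Atom tally by fragment:
  naphthalene ring system core → C:10 H:8
  (− 3 ring H displaced by substituents)
  + COOCH3 → C:2 H:3 O:2
  + SH → S:1 H:1
  + NO2 → N:1 O:2
Element totals:
  C: 12
  H: 9
  N: 1
  O: 4
  S: 1

C12H9NO4S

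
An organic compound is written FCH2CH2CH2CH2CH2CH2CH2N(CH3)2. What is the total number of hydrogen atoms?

20

Atom tally by fragment:
  FCH2 → C:1 H:2 F:1
  CH2 → C:1 H:2
  CH2 → C:1 H:2
  CH2 → C:1 H:2
  CH2 → C:1 H:2
  CH2 → C:1 H:2
  CH2N(CH3)2 → C:3 H:8 N:1
Element totals:
  C: 9
  H: 20
  F: 1
  N: 1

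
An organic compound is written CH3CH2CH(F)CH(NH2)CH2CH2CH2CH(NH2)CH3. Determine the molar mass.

Atom tally by fragment:
  CH3 → C:1 H:3
  CH2 → C:1 H:2
  CH(F) → C:1 H:1 F:1
  CH(NH2) → C:1 H:3 N:1
  CH2 → C:1 H:2
  CH2 → C:1 H:2
  CH2 → C:1 H:2
  CH(NH2) → C:1 H:3 N:1
  CH3 → C:1 H:3
Element totals:
  C: 9
  H: 21
  F: 1
  N: 2
Molecular formula: C9H21FN2.
  M = 9(12.011) + 21(1.008) + 18.998 + 2(14.007)
    = 108.099 + 21.168 + 18.998 + 28.014 = 176.279

176.28 g/mol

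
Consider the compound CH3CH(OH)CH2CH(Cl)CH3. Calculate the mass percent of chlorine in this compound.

28.92%

Atom tally by fragment:
  CH3 → C:1 H:3
  CH(OH) → C:1 H:2 O:1
  CH2 → C:1 H:2
  CH(Cl) → C:1 H:1 Cl:1
  CH3 → C:1 H:3
Element totals:
  C: 5
  H: 11
  Cl: 1
  O: 1
Molecular formula: C5H11ClO.
Molar mass = 122.592 g/mol.
Mass from Cl: 1 × 35.45 = 35.450 g/mol.
%Cl = 35.450 / 122.592 × 100 = 28.92%.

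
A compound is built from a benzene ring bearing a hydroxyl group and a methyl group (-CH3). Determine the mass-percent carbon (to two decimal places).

Atom tally by fragment:
  benzene ring core → C:6 H:6
  (− 2 ring H displaced by substituents)
  + OH → O:1 H:1
  + CH3 → C:1 H:3
Element totals:
  C: 7
  H: 8
  O: 1
Molecular formula: C7H8O.
Molar mass = 108.140 g/mol.
Mass from C: 7 × 12.011 = 84.077 g/mol.
%C = 84.077 / 108.140 × 100 = 77.75%.

77.75%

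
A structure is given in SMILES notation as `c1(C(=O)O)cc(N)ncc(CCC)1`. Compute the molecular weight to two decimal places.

180.21 g/mol

Atom tally by fragment:
  pyridine ring core → C:5 H:5 N:1
  (− 3 ring H displaced by substituents)
  + COOH → C:1 H:1 O:2
  + NH2 → N:1 H:2
  + CH2CH2CH3 → C:3 H:7
Element totals:
  C: 9
  H: 12
  N: 2
  O: 2
Molecular formula: C9H12N2O2.
  M = 9(12.011) + 12(1.008) + 2(14.007) + 2(15.999)
    = 108.099 + 12.096 + 28.014 + 31.998 = 180.207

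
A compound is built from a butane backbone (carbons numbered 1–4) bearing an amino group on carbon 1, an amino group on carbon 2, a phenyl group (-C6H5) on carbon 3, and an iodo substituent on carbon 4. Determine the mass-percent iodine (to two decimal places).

43.74%

Atom tally by fragment:
  H2NCH2 → C:1 H:4 N:1
  CH(NH2) → C:1 H:3 N:1
  CH(C6H5) → C:7 H:6
  CH2I → C:1 H:2 I:1
Element totals:
  C: 10
  H: 15
  I: 1
  N: 2
Molecular formula: C10H15IN2.
Molar mass = 290.148 g/mol.
Mass from I: 1 × 126.904 = 126.904 g/mol.
%I = 126.904 / 290.148 × 100 = 43.74%.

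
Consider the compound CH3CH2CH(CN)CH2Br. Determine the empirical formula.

C5H8BrN

Atom tally by fragment:
  CH3 → C:1 H:3
  CH2 → C:1 H:2
  CH(CN) → C:2 H:1 N:1
  CH2Br → C:1 H:2 Br:1
Element totals:
  C: 5
  H: 8
  Br: 1
  N: 1
Molecular formula: C5H8BrN.
gcd of subscripts (1, 5, 8, 1) = 1, so the empirical formula equals the molecular formula.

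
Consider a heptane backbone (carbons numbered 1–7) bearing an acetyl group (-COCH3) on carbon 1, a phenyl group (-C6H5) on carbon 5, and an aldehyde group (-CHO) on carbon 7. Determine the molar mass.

Atom tally by fragment:
  CH3COCH2 → C:3 H:5 O:1
  CH2 → C:1 H:2
  CH2 → C:1 H:2
  CH2 → C:1 H:2
  CH(C6H5) → C:7 H:6
  CH2 → C:1 H:2
  CH2CHO → C:2 H:3 O:1
Element totals:
  C: 16
  H: 22
  O: 2
Molecular formula: C16H22O2.
  M = 16(12.011) + 22(1.008) + 2(15.999)
    = 192.176 + 22.176 + 31.998 = 246.350

246.35 g/mol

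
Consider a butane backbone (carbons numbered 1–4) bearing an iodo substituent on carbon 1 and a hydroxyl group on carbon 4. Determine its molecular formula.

Atom tally by fragment:
  ICH2 → C:1 H:2 I:1
  CH2 → C:1 H:2
  CH2 → C:1 H:2
  CH2OH → C:1 H:3 O:1
Element totals:
  C: 4
  H: 9
  I: 1
  O: 1

C4H9IO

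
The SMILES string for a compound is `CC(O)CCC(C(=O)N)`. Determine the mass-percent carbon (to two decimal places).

54.94%

Atom tally by fragment:
  CH3 → C:1 H:3
  CH(OH) → C:1 H:2 O:1
  CH2 → C:1 H:2
  CH2 → C:1 H:2
  CH2CONH2 → C:2 H:4 O:1 N:1
Element totals:
  C: 6
  H: 13
  N: 1
  O: 2
Molecular formula: C6H13NO2.
Molar mass = 131.175 g/mol.
Mass from C: 6 × 12.011 = 72.066 g/mol.
%C = 72.066 / 131.175 × 100 = 54.94%.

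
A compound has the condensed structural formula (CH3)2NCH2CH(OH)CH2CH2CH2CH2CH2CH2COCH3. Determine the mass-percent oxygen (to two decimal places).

Atom tally by fragment:
  (CH3)2NCH2 → C:3 H:8 N:1
  CH(OH) → C:1 H:2 O:1
  CH2 → C:1 H:2
  CH2 → C:1 H:2
  CH2 → C:1 H:2
  CH2 → C:1 H:2
  CH2 → C:1 H:2
  CH2COCH3 → C:3 H:5 O:1
Element totals:
  C: 12
  H: 25
  N: 1
  O: 2
Molecular formula: C12H25NO2.
Molar mass = 215.337 g/mol.
Mass from O: 2 × 15.999 = 31.998 g/mol.
%O = 31.998 / 215.337 × 100 = 14.86%.

14.86%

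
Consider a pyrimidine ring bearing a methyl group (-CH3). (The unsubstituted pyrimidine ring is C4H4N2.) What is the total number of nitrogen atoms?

Atom tally by fragment:
  pyrimidine ring core → C:4 H:4 N:2
  (− 1 ring H displaced by substituents)
  + CH3 → C:1 H:3
Element totals:
  C: 5
  H: 6
  N: 2

2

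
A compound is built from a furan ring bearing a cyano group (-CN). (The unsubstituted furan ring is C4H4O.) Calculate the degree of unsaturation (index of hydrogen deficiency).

Atom tally by fragment:
  furan ring core → C:4 H:4 O:1
  (− 1 ring H displaced by substituents)
  + CN → C:1 N:1
Element totals:
  C: 5
  H: 3
  N: 1
  O: 1
Molecular formula: C5H3NO.
DoU = (2C + 2 + N − H − X) / 2 = (2·5 + 2 + 1 − 3 − 0) / 2 = 5.

5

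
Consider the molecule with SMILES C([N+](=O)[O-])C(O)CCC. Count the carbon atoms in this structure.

Atom tally by fragment:
  O2NCH2 → C:1 H:2 N:1 O:2
  CH(OH) → C:1 H:2 O:1
  CH2 → C:1 H:2
  CH2 → C:1 H:2
  CH3 → C:1 H:3
Element totals:
  C: 5
  H: 11
  N: 1
  O: 3

5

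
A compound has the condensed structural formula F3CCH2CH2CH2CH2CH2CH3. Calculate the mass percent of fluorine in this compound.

Atom tally by fragment:
  F3CCH2 → C:2 H:2 F:3
  CH2 → C:1 H:2
  CH2 → C:1 H:2
  CH2 → C:1 H:2
  CH2 → C:1 H:2
  CH3 → C:1 H:3
Element totals:
  C: 7
  H: 13
  F: 3
Molecular formula: C7H13F3.
Molar mass = 154.175 g/mol.
Mass from F: 3 × 18.998 = 56.994 g/mol.
%F = 56.994 / 154.175 × 100 = 36.97%.

36.97%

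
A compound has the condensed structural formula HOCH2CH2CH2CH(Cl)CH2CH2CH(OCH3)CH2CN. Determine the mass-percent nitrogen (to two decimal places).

6.38%

Element totals:
  C: 10
  H: 18
  Cl: 1
  N: 1
  O: 2
Molecular formula: C10H18ClNO2.
Molar mass = 219.709 g/mol.
Mass from N: 1 × 14.007 = 14.007 g/mol.
%N = 14.007 / 219.709 × 100 = 6.38%.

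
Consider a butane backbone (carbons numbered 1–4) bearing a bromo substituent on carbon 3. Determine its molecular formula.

C4H9Br

Atom tally by fragment:
  CH3 → C:1 H:3
  CH2 → C:1 H:2
  CH(Br) → C:1 H:1 Br:1
  CH3 → C:1 H:3
Element totals:
  C: 4
  H: 9
  Br: 1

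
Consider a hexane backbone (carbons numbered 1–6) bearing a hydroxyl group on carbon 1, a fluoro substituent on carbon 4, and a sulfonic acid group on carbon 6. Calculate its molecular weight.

Atom tally by fragment:
  HOCH2 → C:1 H:3 O:1
  CH2 → C:1 H:2
  CH2 → C:1 H:2
  CH(F) → C:1 H:1 F:1
  CH2 → C:1 H:2
  CH2SO3H → C:1 H:3 S:1 O:3
Element totals:
  C: 6
  H: 13
  F: 1
  O: 4
  S: 1
Molecular formula: C6H13FO4S.
  M = 6(12.011) + 13(1.008) + 18.998 + 4(15.999) + 32.06
    = 72.066 + 13.104 + 18.998 + 63.996 + 32.060 = 200.224

200.22 g/mol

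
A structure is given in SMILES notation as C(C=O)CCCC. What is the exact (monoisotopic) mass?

Atom tally by fragment:
  OHCCH2 → C:2 H:3 O:1
  CH2 → C:1 H:2
  CH2 → C:1 H:2
  CH2 → C:1 H:2
  CH3 → C:1 H:3
Element totals:
  C: 6
  H: 12
  O: 1
Molecular formula: C6H12O.
  M = 6(12.0) + 12(1.007825) + 15.994915
    = 72.000000 + 12.093900 + 15.994915 = 100.088815

100.0888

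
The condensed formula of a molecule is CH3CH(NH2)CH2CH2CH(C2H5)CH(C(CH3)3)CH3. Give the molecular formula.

Element totals:
  C: 13
  H: 29
  N: 1

C13H29N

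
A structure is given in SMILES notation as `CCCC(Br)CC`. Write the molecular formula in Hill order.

C6H13Br

Atom tally by fragment:
  CH3 → C:1 H:3
  CH2 → C:1 H:2
  CH2 → C:1 H:2
  CH(Br) → C:1 H:1 Br:1
  CH2 → C:1 H:2
  CH3 → C:1 H:3
Element totals:
  C: 6
  H: 13
  Br: 1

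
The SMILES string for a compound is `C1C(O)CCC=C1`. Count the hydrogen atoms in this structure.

10

Atom tally by fragment:
  cyclohexene ring core → C:6 H:10
  (− 1 ring H displaced by substituents)
  + OH → O:1 H:1
Element totals:
  C: 6
  H: 10
  O: 1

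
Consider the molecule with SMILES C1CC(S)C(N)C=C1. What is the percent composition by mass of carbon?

55.77%

Atom tally by fragment:
  cyclohexene ring core → C:6 H:10
  (− 2 ring H displaced by substituents)
  + SH → S:1 H:1
  + NH2 → N:1 H:2
Element totals:
  C: 6
  H: 11
  N: 1
  S: 1
Molecular formula: C6H11NS.
Molar mass = 129.221 g/mol.
Mass from C: 6 × 12.011 = 72.066 g/mol.
%C = 72.066 / 129.221 × 100 = 55.77%.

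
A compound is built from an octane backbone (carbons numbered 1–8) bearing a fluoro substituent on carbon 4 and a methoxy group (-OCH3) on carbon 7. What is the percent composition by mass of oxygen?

Atom tally by fragment:
  CH3 → C:1 H:3
  CH2 → C:1 H:2
  CH2 → C:1 H:2
  CH(F) → C:1 H:1 F:1
  CH2 → C:1 H:2
  CH2 → C:1 H:2
  CH(OCH3) → C:2 H:4 O:1
  CH3 → C:1 H:3
Element totals:
  C: 9
  H: 19
  F: 1
  O: 1
Molecular formula: C9H19FO.
Molar mass = 162.248 g/mol.
Mass from O: 1 × 15.999 = 15.999 g/mol.
%O = 15.999 / 162.248 × 100 = 9.86%.

9.86%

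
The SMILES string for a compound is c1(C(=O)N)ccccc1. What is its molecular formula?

C7H7NO

Atom tally by fragment:
  benzene ring core → C:6 H:6
  (− 1 ring H displaced by substituents)
  + CONH2 → C:1 H:2 O:1 N:1
Element totals:
  C: 7
  H: 7
  N: 1
  O: 1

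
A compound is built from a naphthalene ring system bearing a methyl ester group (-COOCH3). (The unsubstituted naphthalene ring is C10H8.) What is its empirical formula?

C6H5O

Atom tally by fragment:
  naphthalene ring system core → C:10 H:8
  (− 1 ring H displaced by substituents)
  + COOCH3 → C:2 H:3 O:2
Element totals:
  C: 12
  H: 10
  O: 2
Molecular formula: C12H10O2.
gcd of subscripts = 2; dividing each by 2:
  C: 12/2 = 6
  H: 10/2 = 5
  O: 2/2 = 1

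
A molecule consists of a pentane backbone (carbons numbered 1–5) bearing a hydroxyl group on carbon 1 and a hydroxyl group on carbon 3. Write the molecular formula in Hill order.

Atom tally by fragment:
  HOCH2 → C:1 H:3 O:1
  CH2 → C:1 H:2
  CH(OH) → C:1 H:2 O:1
  CH2 → C:1 H:2
  CH3 → C:1 H:3
Element totals:
  C: 5
  H: 12
  O: 2

C5H12O2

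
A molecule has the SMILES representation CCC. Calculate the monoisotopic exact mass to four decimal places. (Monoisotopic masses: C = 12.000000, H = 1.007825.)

Atom tally by fragment:
  CH3 → C:1 H:3
  CH2 → C:1 H:2
  CH3 → C:1 H:3
Element totals:
  C: 3
  H: 8
Molecular formula: C3H8.
  M = 3(12.0) + 8(1.007825)
    = 36.000000 + 8.062600 = 44.062600

44.0626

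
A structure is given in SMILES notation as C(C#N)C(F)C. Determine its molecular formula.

Atom tally by fragment:
  NCCH2 → C:2 H:2 N:1
  CH(F) → C:1 H:1 F:1
  CH3 → C:1 H:3
Element totals:
  C: 4
  H: 6
  F: 1
  N: 1

C4H6FN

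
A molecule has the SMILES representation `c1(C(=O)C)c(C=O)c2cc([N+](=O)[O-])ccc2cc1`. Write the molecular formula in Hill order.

C13H9NO4

Atom tally by fragment:
  naphthalene ring system core → C:10 H:8
  (− 3 ring H displaced by substituents)
  + COCH3 → C:2 H:3 O:1
  + CHO → C:1 H:1 O:1
  + NO2 → N:1 O:2
Element totals:
  C: 13
  H: 9
  N: 1
  O: 4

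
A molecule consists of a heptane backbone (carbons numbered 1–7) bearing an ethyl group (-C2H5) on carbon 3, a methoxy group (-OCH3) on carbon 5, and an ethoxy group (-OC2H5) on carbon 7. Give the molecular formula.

C12H26O2

Atom tally by fragment:
  CH3 → C:1 H:3
  CH2 → C:1 H:2
  CH(C2H5) → C:3 H:6
  CH2 → C:1 H:2
  CH(OCH3) → C:2 H:4 O:1
  CH2 → C:1 H:2
  CH2OC2H5 → C:3 H:7 O:1
Element totals:
  C: 12
  H: 26
  O: 2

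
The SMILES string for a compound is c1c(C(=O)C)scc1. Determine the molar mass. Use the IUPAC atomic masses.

Atom tally by fragment:
  thiophene ring core → C:4 H:4 S:1
  (− 1 ring H displaced by substituents)
  + COCH3 → C:2 H:3 O:1
Element totals:
  C: 6
  H: 6
  O: 1
  S: 1
Molecular formula: C6H6OS.
  M = 6(12.011) + 6(1.008) + 15.999 + 32.06
    = 72.066 + 6.048 + 15.999 + 32.060 = 126.173

126.17 g/mol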